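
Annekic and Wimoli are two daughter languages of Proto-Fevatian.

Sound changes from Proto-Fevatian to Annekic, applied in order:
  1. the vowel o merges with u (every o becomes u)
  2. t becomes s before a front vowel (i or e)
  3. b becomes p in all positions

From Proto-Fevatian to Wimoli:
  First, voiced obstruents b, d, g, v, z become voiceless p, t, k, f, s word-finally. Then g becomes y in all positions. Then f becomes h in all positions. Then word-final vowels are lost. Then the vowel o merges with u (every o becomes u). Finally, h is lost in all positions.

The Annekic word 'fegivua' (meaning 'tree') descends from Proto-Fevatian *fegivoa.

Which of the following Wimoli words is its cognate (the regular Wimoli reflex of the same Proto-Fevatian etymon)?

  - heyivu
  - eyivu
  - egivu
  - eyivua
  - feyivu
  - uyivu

Wimoli: start from *fegivoa.
  rule 1: no change — fegivoa
  rule 2 (unconditioned shift): fegivoa → feyivoa
  rule 3 (unconditioned shift): feyivoa → heyivoa
  rule 4 (apocope): heyivoa → heyivo
  rule 5 (vowel merger): heyivo → heyivu
  rule 6 (h-loss): heyivu → eyivu
  ⇒ Wimoli eyivu
Only 'eyivu' matches the regular Wimoli development of *fegivoa.

eyivu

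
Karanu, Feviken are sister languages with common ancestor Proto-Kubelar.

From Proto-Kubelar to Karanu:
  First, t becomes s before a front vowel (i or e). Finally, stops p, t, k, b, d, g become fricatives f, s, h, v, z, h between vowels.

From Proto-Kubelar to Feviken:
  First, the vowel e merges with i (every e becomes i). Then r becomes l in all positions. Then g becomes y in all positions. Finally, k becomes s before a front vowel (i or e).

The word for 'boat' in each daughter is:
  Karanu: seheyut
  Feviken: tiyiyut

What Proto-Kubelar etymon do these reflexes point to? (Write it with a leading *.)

*tegeyut

Position 3: Karanu has h, Feviken has y. Taking the neighbouring segments as reconstructed: Karanu h could go back to *k or *g or *h; Feviken y could go back to *g or *y — the one source consistent with every daughter is *g.
Position 4: Karanu has e, Feviken has i. Karanu preserves e here (none of its changes turn any other segment into e), so the proto-segment is *e.
Continuing position by position gives *tegeyut; check it forward:
Karanu: *tegeyut
  tegeyut → segeyut   [palatalisation]
  segeyut → seheyut   [intervocalic lenition]
  giving Karanu seheyut.
Feviken: *tegeyut > tigiyut > tiyiyut  (by vowel merger, unconditioned shift)
No other proto-form is consistent with every reflex, so the reconstruction is *tegeyut.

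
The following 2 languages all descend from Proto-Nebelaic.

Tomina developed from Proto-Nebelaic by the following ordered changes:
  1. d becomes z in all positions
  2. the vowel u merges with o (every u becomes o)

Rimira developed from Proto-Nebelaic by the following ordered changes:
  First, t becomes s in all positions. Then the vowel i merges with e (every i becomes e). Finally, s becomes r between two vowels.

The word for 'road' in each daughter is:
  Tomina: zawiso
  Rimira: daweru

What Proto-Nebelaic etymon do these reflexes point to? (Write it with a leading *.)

Position 6: Tomina has o, Rimira has u. Rimira preserves u here (none of its changes turn any other segment into u), so the proto-segment is *u.
Position 5: Tomina has s, Rimira has r. Tomina preserves s here (none of its changes turn any other segment into s), so the proto-segment is *s.
Verify the candidate proto-form against each daughter:
Tomina: *dawisu
  dawisu → zawisu   [unconditioned shift]
  zawisu → zawiso   [vowel merger]
  giving Tomina zawiso.
Rimira: *dawisu > dawesu > daweru  (by vowel merger, rhotacism)
No other proto-form is consistent with every reflex, so the reconstruction is *dawisu.

*dawisu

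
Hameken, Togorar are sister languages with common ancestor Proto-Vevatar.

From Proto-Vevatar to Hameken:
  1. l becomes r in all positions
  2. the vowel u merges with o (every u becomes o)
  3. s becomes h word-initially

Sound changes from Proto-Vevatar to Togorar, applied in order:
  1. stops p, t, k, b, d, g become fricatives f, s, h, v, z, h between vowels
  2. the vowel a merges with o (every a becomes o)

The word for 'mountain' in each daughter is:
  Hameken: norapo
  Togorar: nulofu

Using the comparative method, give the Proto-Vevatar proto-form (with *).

*nulapu

Position 5: Hameken has p, Togorar has f. Hameken preserves p here (none of its changes turn any other segment into p), so the proto-segment is *p.
Position 2: Hameken has o, Togorar has u. Togorar preserves u here (none of its changes turn any other segment into u), so the proto-segment is *u.
Position 4: Hameken has a, Togorar has o. Hameken preserves a here (none of its changes turn any other segment into a), so the proto-segment is *a.
Verify the candidate proto-form against each daughter:
Hameken: *nulapu
  nulapu → nurapu   [unconditioned shift]
  nurapu → norapo   [vowel merger]
  norapo (rule 3 does not apply)
  giving Hameken norapo.
Togorar: *nulapu
  nulapu → nulafu   [intervocalic lenition]
  nulafu → nulofu   [vowel merger]
  giving Togorar nulofu.
*nulapu is the unique common source.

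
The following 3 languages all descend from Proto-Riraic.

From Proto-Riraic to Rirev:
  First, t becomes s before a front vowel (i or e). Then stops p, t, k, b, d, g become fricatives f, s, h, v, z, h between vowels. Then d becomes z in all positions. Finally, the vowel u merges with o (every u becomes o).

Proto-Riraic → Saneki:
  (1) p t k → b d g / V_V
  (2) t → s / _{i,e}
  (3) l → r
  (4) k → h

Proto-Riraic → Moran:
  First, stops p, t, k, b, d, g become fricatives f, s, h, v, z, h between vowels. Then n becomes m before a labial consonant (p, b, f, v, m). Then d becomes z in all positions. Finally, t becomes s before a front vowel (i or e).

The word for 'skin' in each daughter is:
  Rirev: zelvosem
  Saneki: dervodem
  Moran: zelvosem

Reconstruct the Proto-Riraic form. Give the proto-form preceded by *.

Position 1: Rirev has z, Saneki has d, Moran has z. Taking the neighbouring segments as reconstructed: Rirev z could go back to *d or *z; Saneki d can only go back to *d; Moran z could go back to *d or *z — the one source consistent with every daughter is *d.
Position 6: Rirev has s, Saneki has d, Moran has s. Taking the neighbouring segments as reconstructed: Rirev s could go back to *t or *s; Saneki d could go back to *t or *d; Moran s could go back to *t or *s — the one source consistent with every daughter is *t.
Verify the candidate proto-form against each daughter:
Rirev: start from *delvotem.
  rule 1 (palatalisation): delvotem → delvosem
  rule 2: no change — delvosem
  rule 3 (unconditioned shift): delvosem → zelvosem
  rule 4: no change — zelvosem
  ⇒ Rirev zelvosem
Saneki: *delvotem > delvodem > dervodem  (by intervocalic voicing, unconditioned shift)
Moran: *delvotem > delvosem > zelvosem  (by intervocalic lenition, unconditioned shift)
Only *delvotem yields all of Rirev zelvosem, Saneki dervodem, Moran zelvosem.

*delvotem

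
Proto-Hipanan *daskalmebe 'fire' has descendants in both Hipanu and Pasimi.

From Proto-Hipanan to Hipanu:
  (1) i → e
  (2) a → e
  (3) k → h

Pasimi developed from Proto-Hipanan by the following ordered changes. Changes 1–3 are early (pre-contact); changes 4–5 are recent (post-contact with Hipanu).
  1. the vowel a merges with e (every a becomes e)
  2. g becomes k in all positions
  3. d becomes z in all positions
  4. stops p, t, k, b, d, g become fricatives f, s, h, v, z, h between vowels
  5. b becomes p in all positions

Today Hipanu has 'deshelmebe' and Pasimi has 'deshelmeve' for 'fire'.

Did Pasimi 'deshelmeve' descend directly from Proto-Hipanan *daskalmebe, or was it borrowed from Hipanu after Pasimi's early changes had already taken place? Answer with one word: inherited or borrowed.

borrowed

If inherited, *daskalmebe would pass through all of Pasimi's changes:
Pasimi: *daskalmebe > deskelmebe > zeskelmebe > zeskelmeve  (by vowel merger, unconditioned shift, intervocalic lenition)
If borrowed from Hipanu 'deshelmebe' after the early changes, it would undergo only the recent ones:
  rule 4 (intervocalic lenition): deshelmebe → deshelmeve
  rule 5 (unconditioned shift): no change (deshelmeve)
  ⇒ as a loan: deshelmeve
Pasimi 'deshelmeve' matches the loan outcome 'deshelmeve', not the inherited 'zeskelmeve' — it skipped the early Pasimi changes, so it was borrowed from Hipanu.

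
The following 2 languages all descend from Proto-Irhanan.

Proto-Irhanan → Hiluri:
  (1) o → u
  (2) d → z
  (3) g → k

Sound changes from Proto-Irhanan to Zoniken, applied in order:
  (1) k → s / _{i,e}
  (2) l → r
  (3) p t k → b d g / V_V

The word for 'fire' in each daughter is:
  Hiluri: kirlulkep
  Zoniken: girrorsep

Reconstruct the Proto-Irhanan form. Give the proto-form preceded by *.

*girlolkep

Position 6: Hiluri has l, Zoniken has r. Hiluri preserves l here (none of its changes turn any other segment into l), so the proto-segment is *l.
Position 4: Hiluri has l, Zoniken has r. Hiluri preserves l here (none of its changes turn any other segment into l), so the proto-segment is *l.
Position 7: Hiluri has k, Zoniken has s. Taking the neighbouring segments as reconstructed: Hiluri k could go back to *k or *g; Zoniken s could go back to *k or *s — the one source consistent with every daughter is *k.
Continuing position by position gives *girlolkep; check it forward:
Hiluri: *girlolkep > girlulkep > kirlulkep  (by vowel merger, unconditioned shift)
Zoniken: start from *girlolkep.
  rule 1 (palatalisation): girlolkep → girlolsep
  rule 2 (unconditioned shift): girlolsep → girrorsep
  rule 3: no change — girrorsep
  ⇒ Zoniken girrorsep
No other proto-form is consistent with every reflex, so the reconstruction is *girlolkep.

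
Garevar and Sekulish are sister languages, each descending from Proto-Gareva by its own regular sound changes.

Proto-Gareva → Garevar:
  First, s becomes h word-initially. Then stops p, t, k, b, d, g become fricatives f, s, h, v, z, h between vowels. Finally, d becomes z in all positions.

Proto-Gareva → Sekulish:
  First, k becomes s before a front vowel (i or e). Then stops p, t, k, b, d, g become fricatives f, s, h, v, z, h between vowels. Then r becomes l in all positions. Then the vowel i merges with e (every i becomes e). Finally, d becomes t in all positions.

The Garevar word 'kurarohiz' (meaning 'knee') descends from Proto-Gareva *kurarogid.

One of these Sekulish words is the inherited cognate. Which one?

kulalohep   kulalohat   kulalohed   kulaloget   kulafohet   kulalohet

kulalohet

Sekulish: *kurarogid > kurarohid > kulalohid > kulalohed > kulalohet  (by intervocalic lenition, unconditioned shift, vowel merger, unconditioned shift)
Among the options, 'kulalohet' alone shows every Sekulish change applied in order.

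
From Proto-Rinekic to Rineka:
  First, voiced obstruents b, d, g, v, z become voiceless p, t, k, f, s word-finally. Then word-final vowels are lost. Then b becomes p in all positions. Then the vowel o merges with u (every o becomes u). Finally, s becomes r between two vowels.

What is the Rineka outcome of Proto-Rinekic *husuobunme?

huruupunm

Rineka: start from *husuobunme.
  rule 1: no change — husuobunme
  rule 2 (apocope): husuobunme → husuobunm
  rule 3 (unconditioned shift): husuobunm → husuopunm
  rule 4 (vowel merger): husuopunm → husuupunm
  rule 5 (rhotacism): husuupunm → huruupunm
  ⇒ Rineka huruupunm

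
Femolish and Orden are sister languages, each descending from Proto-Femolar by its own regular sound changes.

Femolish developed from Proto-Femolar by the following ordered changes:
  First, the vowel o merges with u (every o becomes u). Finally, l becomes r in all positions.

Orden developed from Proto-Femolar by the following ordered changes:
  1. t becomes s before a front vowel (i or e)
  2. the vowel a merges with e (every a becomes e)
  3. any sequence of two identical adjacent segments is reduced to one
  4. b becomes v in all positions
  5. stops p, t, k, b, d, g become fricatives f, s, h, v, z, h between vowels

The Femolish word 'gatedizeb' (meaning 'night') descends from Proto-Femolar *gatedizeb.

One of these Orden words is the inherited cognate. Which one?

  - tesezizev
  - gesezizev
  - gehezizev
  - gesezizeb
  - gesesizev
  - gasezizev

gesezizev

Orden: start from *gatedizeb.
  rule 1 (palatalisation): gatedizeb → gasedizeb
  rule 2 (vowel merger): gasedizeb → gesedizeb
  rule 3: no change — gesedizeb
  rule 4 (unconditioned shift): gesedizeb → gesedizev
  rule 5 (intervocalic lenition): gesedizev → gesezizev
  ⇒ Orden gesezizev
Among the options, 'gesezizev' alone shows every Orden change applied in order.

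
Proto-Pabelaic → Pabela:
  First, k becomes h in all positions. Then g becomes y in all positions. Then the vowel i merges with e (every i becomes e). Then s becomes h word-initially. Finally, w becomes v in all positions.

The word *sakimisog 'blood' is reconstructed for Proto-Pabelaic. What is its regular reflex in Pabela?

Pabela: *sakimisog
  sakimisog → sahimisog   [unconditioned shift]
  sahimisog → sahimisoy   [unconditioned shift]
  sahimisoy → sahemesoy   [vowel merger]
  sahemesoy → hahemesoy   [debuccalisation]
  hahemesoy (rule 5 does not apply)
  giving Pabela hahemesoy.

hahemesoy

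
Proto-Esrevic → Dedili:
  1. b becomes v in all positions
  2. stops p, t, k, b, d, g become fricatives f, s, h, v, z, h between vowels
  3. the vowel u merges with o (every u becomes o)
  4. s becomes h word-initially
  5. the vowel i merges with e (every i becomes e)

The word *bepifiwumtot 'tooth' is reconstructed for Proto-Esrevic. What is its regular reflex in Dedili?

vefefewomtot

Dedili: *bepifiwumtot > vepifiwumtot > vefifiwumtot > vefifiwomtot > vefefewomtot  (by unconditioned shift, intervocalic lenition, vowel merger, vowel merger)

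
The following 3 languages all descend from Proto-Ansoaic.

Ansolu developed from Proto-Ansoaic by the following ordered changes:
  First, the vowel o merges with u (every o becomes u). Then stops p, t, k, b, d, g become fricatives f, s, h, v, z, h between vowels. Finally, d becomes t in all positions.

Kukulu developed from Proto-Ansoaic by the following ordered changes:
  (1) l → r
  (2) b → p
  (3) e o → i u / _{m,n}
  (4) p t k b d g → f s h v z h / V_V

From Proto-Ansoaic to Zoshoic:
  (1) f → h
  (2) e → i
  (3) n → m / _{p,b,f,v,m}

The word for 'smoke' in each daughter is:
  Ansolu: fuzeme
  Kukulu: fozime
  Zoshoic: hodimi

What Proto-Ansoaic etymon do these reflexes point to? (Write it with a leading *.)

Position 4: Ansolu has e, Kukulu has i, Zoshoic has i. Ansolu preserves e here (none of its changes turn any other segment into e), so the proto-segment is *e.
Position 6: Ansolu has e, Kukulu has e, Zoshoic has i. Ansolu preserves e here (none of its changes turn any other segment into e), so the proto-segment is *e.
This points to *fodeme. Verify forward in each daughter:
Ansolu: start from *fodeme.
  rule 1 (vowel merger): fodeme → fudeme
  rule 2 (intervocalic lenition): fudeme → fuzeme
  rule 3: no change — fuzeme
  ⇒ Ansolu fuzeme
Kukulu: *fodeme > fodime > fozime  (by pre-nasal raising, intervocalic lenition)
Zoshoic: *fodeme > hodeme > hodimi  (by unconditioned shift, vowel merger)
Only *fodeme yields all of Ansolu fuzeme, Kukulu fozime, Zoshoic hodimi.

*fodeme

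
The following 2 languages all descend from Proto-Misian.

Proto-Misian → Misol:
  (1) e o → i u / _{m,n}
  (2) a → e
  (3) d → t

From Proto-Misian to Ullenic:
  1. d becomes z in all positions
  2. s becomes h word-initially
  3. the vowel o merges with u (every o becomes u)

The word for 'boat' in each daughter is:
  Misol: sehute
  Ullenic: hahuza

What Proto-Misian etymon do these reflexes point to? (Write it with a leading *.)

*sahuda

Position 6: Misol has e, Ullenic has a. Ullenic preserves a here (none of its changes turn any other segment into a), so the proto-segment is *a.
Position 1: Misol has s, Ullenic has h. Misol preserves s here (none of its changes turn any other segment into s), so the proto-segment is *s.
Position 2: Misol has e, Ullenic has a. Ullenic preserves a here (none of its changes turn any other segment into a), so the proto-segment is *a.
This points to *sahuda. Verify forward in each daughter:
Misol: start from *sahuda.
  rule 1: no change — sahuda
  rule 2 (vowel merger): sahuda → sehude
  rule 3 (unconditioned shift): sehude → sehute
  ⇒ Misol sehute
Ullenic: *sahuda
  sahuda → sahuza   [unconditioned shift]
  sahuza → hahuza   [debuccalisation]
  hahuza (rule 3 does not apply)
  giving Ullenic hahuza.
*sahuda is the unique common source.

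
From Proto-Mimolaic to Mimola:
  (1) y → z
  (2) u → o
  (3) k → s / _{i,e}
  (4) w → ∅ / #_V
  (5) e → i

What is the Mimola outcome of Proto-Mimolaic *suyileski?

Mimola: start from *suyileski.
  rule 1 (unconditioned shift): suyileski → suzileski
  rule 2 (vowel merger): suzileski → sozileski
  rule 3 (palatalisation): sozileski → sozilessi
  rule 4: no change — sozilessi
  rule 5 (vowel merger): sozilessi → sozilissi
  ⇒ Mimola sozilissi

sozilissi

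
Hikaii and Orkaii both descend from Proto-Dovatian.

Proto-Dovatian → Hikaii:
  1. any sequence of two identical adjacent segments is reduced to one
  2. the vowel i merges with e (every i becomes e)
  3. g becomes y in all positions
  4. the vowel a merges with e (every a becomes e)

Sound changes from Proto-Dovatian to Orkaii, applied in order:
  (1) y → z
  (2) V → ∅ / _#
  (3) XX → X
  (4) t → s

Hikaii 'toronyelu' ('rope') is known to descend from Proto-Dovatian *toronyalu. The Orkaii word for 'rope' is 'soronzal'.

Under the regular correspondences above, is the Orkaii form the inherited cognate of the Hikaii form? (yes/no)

Derive the expected Orkaii reflex of *toronyalu:
Orkaii: *toronyalu
  toronyalu → toronzalu   [unconditioned shift]
  toronzalu → toronzal   [apocope]
  toronzal (rule 3 does not apply)
  toronzal → soronzal   [unconditioned shift]
  giving Orkaii soronzal.
Orkaii 'soronzal' matches the regular reflex exactly, so the pair is cognate.

yes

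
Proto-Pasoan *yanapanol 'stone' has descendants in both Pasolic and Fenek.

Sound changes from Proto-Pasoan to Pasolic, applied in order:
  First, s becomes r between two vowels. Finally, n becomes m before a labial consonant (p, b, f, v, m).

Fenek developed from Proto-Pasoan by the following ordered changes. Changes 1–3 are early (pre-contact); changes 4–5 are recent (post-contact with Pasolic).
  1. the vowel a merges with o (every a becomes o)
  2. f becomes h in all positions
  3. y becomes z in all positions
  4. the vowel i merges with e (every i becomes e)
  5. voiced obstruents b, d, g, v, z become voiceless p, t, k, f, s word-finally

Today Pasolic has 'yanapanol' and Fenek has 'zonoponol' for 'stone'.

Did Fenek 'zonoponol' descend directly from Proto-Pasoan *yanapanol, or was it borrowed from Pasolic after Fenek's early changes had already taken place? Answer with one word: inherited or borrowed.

If inherited, *yanapanol would pass through all of Fenek's changes:
Fenek: *yanapanol > yonoponol > zonoponol  (by vowel merger, unconditioned shift)
If borrowed from Pasolic 'yanapanol' after the early changes, it would undergo only the recent ones:
  rule 4 (vowel merger): no change (yanapanol)
  rule 5 (final devoicing): no change (yanapanol)
  ⇒ as a loan: yanapanol
Fenek 'zonoponol' matches the inherited outcome exactly, so it is an inherited cognate, not a loan.

inherited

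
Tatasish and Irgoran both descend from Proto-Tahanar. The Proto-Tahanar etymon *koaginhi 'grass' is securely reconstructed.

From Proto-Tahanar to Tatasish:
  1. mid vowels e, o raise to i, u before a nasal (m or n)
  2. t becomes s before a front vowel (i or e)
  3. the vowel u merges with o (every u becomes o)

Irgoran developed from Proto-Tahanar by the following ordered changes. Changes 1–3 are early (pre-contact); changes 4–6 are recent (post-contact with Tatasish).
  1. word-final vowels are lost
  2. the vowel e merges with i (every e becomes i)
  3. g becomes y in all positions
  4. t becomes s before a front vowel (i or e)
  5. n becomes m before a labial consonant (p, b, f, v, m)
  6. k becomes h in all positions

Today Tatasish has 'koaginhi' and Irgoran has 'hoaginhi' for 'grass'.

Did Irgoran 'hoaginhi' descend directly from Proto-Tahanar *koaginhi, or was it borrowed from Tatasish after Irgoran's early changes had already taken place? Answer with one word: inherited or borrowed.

If inherited, *koaginhi would pass through all of Irgoran's changes:
Irgoran: *koaginhi
  koaginhi → koaginh   [apocope]
  koaginh (rule 2 does not apply)
  koaginh → koayinh   [unconditioned shift]
  koayinh (rule 4 does not apply)
  koayinh (rule 5 does not apply)
  koayinh → hoayinh   [unconditioned shift]
  giving Irgoran hoayinh.
If borrowed from Tatasish 'koaginhi' after the early changes, it would undergo only the recent ones:
  rule 4 (palatalisation): no change (koaginhi)
  rule 5 (nasal place assimilation): no change (koaginhi)
  rule 6 (unconditioned shift): koaginhi → hoaginhi
  ⇒ as a loan: hoaginhi
Irgoran 'hoaginhi' matches the loan outcome 'hoaginhi', not the inherited 'hoayinh' — it skipped the early Irgoran changes, so it was borrowed from Tatasish.

borrowed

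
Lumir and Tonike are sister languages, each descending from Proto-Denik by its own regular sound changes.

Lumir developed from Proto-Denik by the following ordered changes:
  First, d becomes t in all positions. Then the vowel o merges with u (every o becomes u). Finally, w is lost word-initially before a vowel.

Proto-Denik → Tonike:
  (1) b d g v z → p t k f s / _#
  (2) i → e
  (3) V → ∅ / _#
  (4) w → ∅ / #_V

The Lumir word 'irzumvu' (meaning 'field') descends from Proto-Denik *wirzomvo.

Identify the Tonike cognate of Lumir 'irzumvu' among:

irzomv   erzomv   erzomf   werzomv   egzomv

Tonike: *wirzomvo > werzomvo > werzomv > erzomv  (by vowel merger, apocope, glide loss)
Only 'erzomv' matches the regular Tonike development of *wirzomvo.

erzomv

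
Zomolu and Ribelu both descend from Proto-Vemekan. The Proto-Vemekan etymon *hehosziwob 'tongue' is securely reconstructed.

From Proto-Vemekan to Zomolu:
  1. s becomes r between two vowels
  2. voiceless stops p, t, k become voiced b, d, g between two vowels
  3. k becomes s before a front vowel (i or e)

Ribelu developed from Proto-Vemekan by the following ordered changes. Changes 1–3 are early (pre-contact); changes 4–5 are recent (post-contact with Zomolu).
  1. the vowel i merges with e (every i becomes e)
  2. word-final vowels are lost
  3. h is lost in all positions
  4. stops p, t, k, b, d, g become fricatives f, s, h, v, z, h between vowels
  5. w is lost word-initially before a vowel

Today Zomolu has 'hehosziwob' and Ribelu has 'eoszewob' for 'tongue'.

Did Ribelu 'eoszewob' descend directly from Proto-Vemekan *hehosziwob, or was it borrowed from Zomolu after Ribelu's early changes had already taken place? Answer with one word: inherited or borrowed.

If inherited, *hehosziwob would pass through all of Ribelu's changes:
Ribelu: *hehosziwob > hehoszewob > eoszewob  (by vowel merger, h-loss)
If borrowed from Zomolu 'hehosziwob' after the early changes, it would undergo only the recent ones:
  rule 4 (intervocalic lenition): no change (hehosziwob)
  rule 5 (glide loss): no change (hehosziwob)
  ⇒ as a loan: hehosziwob
Ribelu 'eoszewob' matches the inherited outcome exactly, so it is an inherited cognate, not a loan.

inherited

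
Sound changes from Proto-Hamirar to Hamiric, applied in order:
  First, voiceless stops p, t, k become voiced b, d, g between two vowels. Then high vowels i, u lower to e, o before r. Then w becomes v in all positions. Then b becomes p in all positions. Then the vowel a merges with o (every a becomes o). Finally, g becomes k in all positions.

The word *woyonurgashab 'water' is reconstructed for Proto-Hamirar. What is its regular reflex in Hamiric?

Hamiric: *woyonurgashab
  woyonurgashab (rule 1 does not apply)
  woyonurgashab → woyonorgashab   [pre-rhotic lowering]
  woyonorgashab → voyonorgashab   [unconditioned shift]
  voyonorgashab → voyonorgashap   [unconditioned shift]
  voyonorgashap → voyonorgoshop   [vowel merger]
  voyonorgoshop → voyonorkoshop   [unconditioned shift]
  giving Hamiric voyonorkoshop.

voyonorkoshop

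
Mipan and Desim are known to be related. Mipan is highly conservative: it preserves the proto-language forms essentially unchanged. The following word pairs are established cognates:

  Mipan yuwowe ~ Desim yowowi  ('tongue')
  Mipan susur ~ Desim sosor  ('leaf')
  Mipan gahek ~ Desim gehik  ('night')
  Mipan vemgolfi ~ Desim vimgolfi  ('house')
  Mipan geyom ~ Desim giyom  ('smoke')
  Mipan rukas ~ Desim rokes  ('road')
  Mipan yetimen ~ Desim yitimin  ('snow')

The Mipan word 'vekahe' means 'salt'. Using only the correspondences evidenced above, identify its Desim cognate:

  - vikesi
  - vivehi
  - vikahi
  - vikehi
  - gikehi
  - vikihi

vikehi

gahek ~ gehik, geyom ~ giyom — Mipan e corresponds to Desim i after a consonant, before a consonant other than r, m, n, p, b, f, v.
gahek ~ gehik, rukas ~ rokes — Mipan a corresponds to Desim e after a consonant, before a consonant other than r, m, n, p, b, f, v.
yuwowe ~ yowowi — Mipan e corresponds to Desim i word-finally.
Applying these to Mipan 'vekahe':
  vekahe → vikahe   (e→i after a consonant, before a consonant other than r, m, n, p, b, f, v)
  vikahe → vikehe   (a→e after a consonant, before a consonant other than r, m, n, p, b, f, v)
  vikehe → vikehi   (e→i word-finally)
So the Desim cognate is 'vikehi'.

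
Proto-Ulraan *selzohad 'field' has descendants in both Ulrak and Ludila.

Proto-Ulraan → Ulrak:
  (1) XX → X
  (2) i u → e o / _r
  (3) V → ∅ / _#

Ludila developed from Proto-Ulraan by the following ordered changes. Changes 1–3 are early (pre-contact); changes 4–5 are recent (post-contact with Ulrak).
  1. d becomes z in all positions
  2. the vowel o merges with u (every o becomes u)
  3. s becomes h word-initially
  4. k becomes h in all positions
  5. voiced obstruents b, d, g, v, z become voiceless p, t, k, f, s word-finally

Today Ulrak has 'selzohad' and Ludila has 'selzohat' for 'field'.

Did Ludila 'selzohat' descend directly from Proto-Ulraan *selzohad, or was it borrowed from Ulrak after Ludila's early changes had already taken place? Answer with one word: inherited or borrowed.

If inherited, *selzohad would pass through all of Ludila's changes:
Ludila: start from *selzohad.
  rule 1 (unconditioned shift): selzohad → selzohaz
  rule 2 (vowel merger): selzohaz → selzuhaz
  rule 3 (debuccalisation): selzuhaz → helzuhaz
  rule 4: no change — helzuhaz
  rule 5 (final devoicing): helzuhaz → helzuhas
  ⇒ Ludila helzuhas
If borrowed from Ulrak 'selzohad' after the early changes, it would undergo only the recent ones:
  rule 4 (unconditioned shift): no change (selzohad)
  rule 5 (final devoicing): selzohad → selzohat
  ⇒ as a loan: selzohat
Ludila 'selzohat' matches the loan outcome 'selzohat', not the inherited 'helzuhas' — it skipped the early Ludila changes, so it was borrowed from Ulrak.

borrowed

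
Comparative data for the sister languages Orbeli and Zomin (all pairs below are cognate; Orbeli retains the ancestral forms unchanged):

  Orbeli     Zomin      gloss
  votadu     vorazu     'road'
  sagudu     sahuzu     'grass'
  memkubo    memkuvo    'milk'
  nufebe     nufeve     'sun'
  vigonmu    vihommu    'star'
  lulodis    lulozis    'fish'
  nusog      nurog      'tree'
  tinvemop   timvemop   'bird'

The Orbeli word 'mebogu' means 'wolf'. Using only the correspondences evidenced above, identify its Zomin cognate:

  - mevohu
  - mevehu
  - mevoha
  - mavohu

mevohu

memkubo ~ memkuvo — Orbeli b corresponds to Zomin v between vowels (before a back vowel).
sagudu ~ sahuzu — Orbeli g corresponds to Zomin h between vowels (before a back vowel).
Applying these to Orbeli 'mebogu':
  mebogu → mevogu   (b→v between vowels (before a back vowel))
  mevogu → mevohu   (g→h between vowels (before a back vowel))
So the Zomin cognate is 'mevohu'.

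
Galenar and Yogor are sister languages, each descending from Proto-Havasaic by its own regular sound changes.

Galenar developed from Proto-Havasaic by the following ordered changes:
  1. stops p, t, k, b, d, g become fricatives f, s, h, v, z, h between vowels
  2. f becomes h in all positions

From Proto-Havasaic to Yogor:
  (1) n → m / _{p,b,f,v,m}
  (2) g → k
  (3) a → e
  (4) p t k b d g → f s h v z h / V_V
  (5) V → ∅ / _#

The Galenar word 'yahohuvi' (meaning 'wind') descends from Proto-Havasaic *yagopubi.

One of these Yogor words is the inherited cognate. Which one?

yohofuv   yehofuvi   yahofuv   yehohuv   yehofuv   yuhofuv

Yogor: *yagopubi > yakopubi > yekopubi > yehofuvi > yehofuv  (by unconditioned shift, vowel merger, intervocalic lenition, apocope)

yehofuv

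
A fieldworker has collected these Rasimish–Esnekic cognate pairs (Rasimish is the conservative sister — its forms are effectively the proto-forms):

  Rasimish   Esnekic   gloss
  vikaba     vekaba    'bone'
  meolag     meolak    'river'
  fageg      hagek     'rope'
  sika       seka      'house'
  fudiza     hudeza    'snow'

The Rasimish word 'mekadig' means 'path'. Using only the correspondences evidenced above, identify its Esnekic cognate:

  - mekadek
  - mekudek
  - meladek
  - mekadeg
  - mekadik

vikaba ~ vekaba, sika ~ seka — Rasimish i corresponds to Esnekic e after a consonant, before a consonant other than r, m, n, p, b, f, v.
meolag ~ meolak, fageg ~ hagek — Rasimish g corresponds to Esnekic k word-finally.
Applying these to Rasimish 'mekadig':
  mekadig → mekadeg   (i→e after a consonant, before a consonant other than r, m, n, p, b, f, v)
  mekadeg → mekadek   (g→k word-finally)
So the Esnekic cognate is 'mekadek'.

mekadek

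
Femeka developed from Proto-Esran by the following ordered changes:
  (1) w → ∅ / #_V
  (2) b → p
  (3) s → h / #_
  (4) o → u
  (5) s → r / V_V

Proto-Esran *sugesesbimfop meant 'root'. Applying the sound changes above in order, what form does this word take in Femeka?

Femeka: start from *sugesesbimfop.
  rule 1: no change — sugesesbimfop
  rule 2 (unconditioned shift): sugesesbimfop → sugesespimfop
  rule 3 (debuccalisation): sugesespimfop → hugesespimfop
  rule 4 (vowel merger): hugesespimfop → hugesespimfup
  rule 5 (rhotacism): hugesespimfup → hugerespimfup
  ⇒ Femeka hugerespimfup

hugerespimfup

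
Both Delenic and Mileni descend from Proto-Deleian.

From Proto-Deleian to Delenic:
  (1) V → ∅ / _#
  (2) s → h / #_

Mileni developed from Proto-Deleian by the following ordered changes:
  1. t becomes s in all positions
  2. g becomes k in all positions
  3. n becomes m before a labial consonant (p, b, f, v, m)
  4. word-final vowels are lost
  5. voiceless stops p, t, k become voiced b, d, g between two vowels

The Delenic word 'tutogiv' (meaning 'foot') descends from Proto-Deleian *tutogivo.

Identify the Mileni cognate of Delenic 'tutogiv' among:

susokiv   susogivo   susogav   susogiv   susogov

Mileni: start from *tutogivo.
  rule 1 (unconditioned shift): tutogivo → susogivo
  rule 2 (unconditioned shift): susogivo → susokivo
  rule 3: no change — susokivo
  rule 4 (apocope): susokivo → susokiv
  rule 5 (intervocalic voicing): susokiv → susogiv
  ⇒ Mileni susogiv

susogiv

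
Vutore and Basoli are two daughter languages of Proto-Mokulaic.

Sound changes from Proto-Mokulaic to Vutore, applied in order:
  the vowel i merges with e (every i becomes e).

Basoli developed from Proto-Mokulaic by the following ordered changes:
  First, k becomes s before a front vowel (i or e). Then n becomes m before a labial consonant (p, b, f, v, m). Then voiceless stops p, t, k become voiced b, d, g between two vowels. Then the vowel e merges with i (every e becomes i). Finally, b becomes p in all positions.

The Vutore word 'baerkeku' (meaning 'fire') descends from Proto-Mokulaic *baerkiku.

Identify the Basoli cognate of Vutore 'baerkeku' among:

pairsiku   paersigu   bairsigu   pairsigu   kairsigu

pairsigu

Basoli: *baerkiku
  baerkiku → baersiku   [palatalisation]
  baersiku (rule 2 does not apply)
  baersiku → baersigu   [intervocalic voicing]
  baersigu → bairsigu   [vowel merger]
  bairsigu → pairsigu   [unconditioned shift]
  giving Basoli pairsigu.
Only 'pairsigu' matches the regular Basoli development of *baerkiku.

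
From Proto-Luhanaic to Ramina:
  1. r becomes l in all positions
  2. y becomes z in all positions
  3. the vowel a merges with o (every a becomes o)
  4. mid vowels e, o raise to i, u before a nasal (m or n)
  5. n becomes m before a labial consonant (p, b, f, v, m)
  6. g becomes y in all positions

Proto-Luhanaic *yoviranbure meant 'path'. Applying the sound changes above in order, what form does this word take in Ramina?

Ramina: *yoviranbure > yovilanbule > zovilanbule > zovilonbule > zovilunbule > zovilumbule  (by unconditioned shift, unconditioned shift, vowel merger, pre-nasal raising, nasal place assimilation)

zovilumbule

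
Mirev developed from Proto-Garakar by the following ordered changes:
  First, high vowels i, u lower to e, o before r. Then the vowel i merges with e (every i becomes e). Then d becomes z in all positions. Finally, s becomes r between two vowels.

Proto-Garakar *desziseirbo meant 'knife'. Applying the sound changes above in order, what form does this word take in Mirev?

zeszereerbo

Mirev: *desziseirbo > desziseerbo > deszeseerbo > zeszeseerbo > zeszereerbo  (by pre-rhotic lowering, vowel merger, unconditioned shift, rhotacism)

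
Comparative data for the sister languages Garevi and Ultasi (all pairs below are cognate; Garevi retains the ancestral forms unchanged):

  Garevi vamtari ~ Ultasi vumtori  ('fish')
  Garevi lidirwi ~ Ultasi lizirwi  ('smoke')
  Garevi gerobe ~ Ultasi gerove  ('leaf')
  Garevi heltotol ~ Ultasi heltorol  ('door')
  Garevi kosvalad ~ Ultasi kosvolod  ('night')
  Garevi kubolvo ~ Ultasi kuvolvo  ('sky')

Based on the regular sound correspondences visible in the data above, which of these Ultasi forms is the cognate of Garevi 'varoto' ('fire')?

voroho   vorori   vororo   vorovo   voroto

vororo

vamtari ~ vumtori — Garevi a corresponds to Ultasi o after a consonant, before r.
heltotol ~ heltorol — Garevi t corresponds to Ultasi r between vowels (before a back vowel).
Applying these to Garevi 'varoto':
  varoto → voroto   (a→o after a consonant, before r)
  voroto → vororo   (t→r between vowels (before a back vowel))
So the Ultasi cognate is 'vororo'.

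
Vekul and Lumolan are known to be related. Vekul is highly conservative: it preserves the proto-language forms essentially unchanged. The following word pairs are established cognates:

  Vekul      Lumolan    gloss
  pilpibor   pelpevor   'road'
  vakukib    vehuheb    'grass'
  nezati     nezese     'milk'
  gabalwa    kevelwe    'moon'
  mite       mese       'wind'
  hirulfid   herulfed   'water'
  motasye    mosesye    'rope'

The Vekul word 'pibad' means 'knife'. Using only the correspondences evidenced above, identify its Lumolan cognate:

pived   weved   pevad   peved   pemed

peved

pilpibor ~ pelpevor, vakukib ~ vehuheb — Vekul i corresponds to Lumolan e after a consonant, before a labial obstruent.
gabalwa ~ kevelwe — Vekul b corresponds to Lumolan v between vowels (before a back vowel).
vakukib ~ vehuheb, nezati ~ nezese — Vekul a corresponds to Lumolan e after a consonant, before a consonant other than r, m, n, p, b, f, v.
Applying these to Vekul 'pibad':
  pibad → pebad   (i→e after a consonant, before a labial obstruent)
  pebad → pevad   (b→v between vowels (before a back vowel))
  pevad → peved   (a→e after a consonant, before a consonant other than r, m, n, p, b, f, v)
So the Lumolan cognate is 'peved'.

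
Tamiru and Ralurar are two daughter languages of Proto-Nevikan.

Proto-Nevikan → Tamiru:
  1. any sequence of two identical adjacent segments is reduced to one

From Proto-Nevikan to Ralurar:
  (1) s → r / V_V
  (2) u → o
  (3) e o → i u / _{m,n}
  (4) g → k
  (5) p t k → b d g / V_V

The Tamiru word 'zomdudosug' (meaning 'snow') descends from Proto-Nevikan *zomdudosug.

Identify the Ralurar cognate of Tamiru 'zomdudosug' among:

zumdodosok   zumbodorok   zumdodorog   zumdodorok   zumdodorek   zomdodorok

zumdodorok

Ralurar: *zomdudosug
  zomdudosug → zomdudorug   [rhotacism]
  zomdudorug → zomdodorog   [vowel merger]
  zomdodorog → zumdodorog   [pre-nasal raising]
  zumdodorog → zumdodorok   [unconditioned shift]
  zumdodorok (rule 5 does not apply)
  giving Ralurar zumdodorok.
The other candidates each miss or misapply at least one Ralurar change.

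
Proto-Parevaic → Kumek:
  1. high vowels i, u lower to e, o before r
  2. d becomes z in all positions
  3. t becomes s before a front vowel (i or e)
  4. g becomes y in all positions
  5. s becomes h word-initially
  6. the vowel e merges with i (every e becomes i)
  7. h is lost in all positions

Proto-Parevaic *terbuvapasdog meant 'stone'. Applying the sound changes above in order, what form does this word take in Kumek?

irbuvapaszoy

Kumek: *terbuvapasdog
  terbuvapasdog (rule 1 does not apply)
  terbuvapasdog → terbuvapaszog   [unconditioned shift]
  terbuvapaszog → serbuvapaszog   [palatalisation]
  serbuvapaszog → serbuvapaszoy   [unconditioned shift]
  serbuvapaszoy → herbuvapaszoy   [debuccalisation]
  herbuvapaszoy → hirbuvapaszoy   [vowel merger]
  hirbuvapaszoy → irbuvapaszoy   [h-loss]
  giving Kumek irbuvapaszoy.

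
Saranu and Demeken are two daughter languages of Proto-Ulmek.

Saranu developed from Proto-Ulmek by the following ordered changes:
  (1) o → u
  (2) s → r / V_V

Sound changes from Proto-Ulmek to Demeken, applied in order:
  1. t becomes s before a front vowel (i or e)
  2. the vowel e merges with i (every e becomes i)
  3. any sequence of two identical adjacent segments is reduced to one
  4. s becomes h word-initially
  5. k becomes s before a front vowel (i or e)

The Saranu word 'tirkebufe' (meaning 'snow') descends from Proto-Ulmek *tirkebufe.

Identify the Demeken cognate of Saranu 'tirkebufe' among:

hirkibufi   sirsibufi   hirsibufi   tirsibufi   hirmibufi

Demeken: *tirkebufe > sirkebufe > sirkibufi > hirkibufi > hirsibufi  (by palatalisation, vowel merger, debuccalisation, palatalisation)
The other candidates each miss or misapply at least one Demeken change.

hirsibufi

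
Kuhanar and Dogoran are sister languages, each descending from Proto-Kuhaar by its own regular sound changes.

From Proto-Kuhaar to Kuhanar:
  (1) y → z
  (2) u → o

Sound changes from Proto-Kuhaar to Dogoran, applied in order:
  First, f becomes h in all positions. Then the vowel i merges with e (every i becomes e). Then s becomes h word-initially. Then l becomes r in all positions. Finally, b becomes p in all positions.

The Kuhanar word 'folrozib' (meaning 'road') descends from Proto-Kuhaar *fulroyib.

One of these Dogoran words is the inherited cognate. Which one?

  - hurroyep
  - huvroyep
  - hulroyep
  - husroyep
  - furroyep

hurroyep

Dogoran: *fulroyib
  fulroyib → hulroyib   [unconditioned shift]
  hulroyib → hulroyeb   [vowel merger]
  hulroyeb (rule 3 does not apply)
  hulroyeb → hurroyeb   [unconditioned shift]
  hurroyeb → hurroyep   [unconditioned shift]
  giving Dogoran hurroyep.
Among the options, 'hurroyep' alone shows every Dogoran change applied in order.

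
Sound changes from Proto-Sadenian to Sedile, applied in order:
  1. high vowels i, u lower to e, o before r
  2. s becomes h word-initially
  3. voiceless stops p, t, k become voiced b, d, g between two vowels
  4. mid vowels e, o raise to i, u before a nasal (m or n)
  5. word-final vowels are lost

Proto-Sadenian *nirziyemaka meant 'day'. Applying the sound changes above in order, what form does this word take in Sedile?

nerziyimag

Sedile: *nirziyemaka
  nirziyemaka → nerziyemaka   [pre-rhotic lowering]
  nerziyemaka (rule 2 does not apply)
  nerziyemaka → nerziyemaga   [intervocalic voicing]
  nerziyemaga → nerziyimaga   [pre-nasal raising]
  nerziyimaga → nerziyimag   [apocope]
  giving Sedile nerziyimag.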